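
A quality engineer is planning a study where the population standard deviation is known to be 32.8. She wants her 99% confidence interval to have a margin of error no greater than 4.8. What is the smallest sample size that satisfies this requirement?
n ≥ 310

For margin E ≤ 4.8:
n ≥ (z* · σ / E)²
n ≥ (2.576 · 32.8 / 4.8)²
n ≥ 309.85

Minimum n = 310 (rounding up)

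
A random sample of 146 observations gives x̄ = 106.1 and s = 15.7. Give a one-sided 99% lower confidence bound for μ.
μ ≥ 103.04

Lower bound (one-sided):
t* = 2.352 (one-sided for 99%)
Lower bound = x̄ - t* · s/√n = 106.1 - 2.352 · 15.7/√146 = 103.04

We are 99% confident that μ ≥ 103.04.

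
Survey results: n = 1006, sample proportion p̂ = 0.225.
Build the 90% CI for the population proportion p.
(0.203, 0.247)

Proportion CI:
SE = √(p̂(1-p̂)/n) = √(0.225 · 0.775 / 1006) = 0.01317

z* = 1.645
Margin = z* · SE = 1.645 · 0.01317 = 0.0217

CI: 0.225 ± 0.0217 = (0.203, 0.247)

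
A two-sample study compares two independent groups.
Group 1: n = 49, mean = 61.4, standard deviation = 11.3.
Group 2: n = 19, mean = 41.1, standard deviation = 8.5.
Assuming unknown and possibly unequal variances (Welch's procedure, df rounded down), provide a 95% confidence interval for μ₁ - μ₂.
(15.19, 25.41)

Difference: x̄₁ - x̄₂ = 20.30
SE = √(s₁²/n₁ + s₂²/n₂) = √(11.3²/49 + 8.5²/19) = 2.5315
df = 43.47 → 43 (Welch–Satterthwaite, rounded down)
t* = 2.017

CI: 20.30 ± 2.017 · 2.5315 = 20.30 ± 5.11 = (15.19, 25.41)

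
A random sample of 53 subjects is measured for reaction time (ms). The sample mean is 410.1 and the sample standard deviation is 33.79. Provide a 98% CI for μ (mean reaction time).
(398.96, 421.24)

t-interval (σ unknown):
df = n - 1 = 52
t* = 2.400 for 98% confidence

Margin of error = t* · s/√n = 2.400 · 33.79/√53 = 11.14

CI: (398.96, 421.24)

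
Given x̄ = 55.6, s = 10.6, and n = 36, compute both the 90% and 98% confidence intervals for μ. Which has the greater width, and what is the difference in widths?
98% CI is wider by 2.64

df = 35
90% CI: t* = 1.690, (52.61, 58.59), width = 2 · t* · s/√n = 5.97
98% CI: t* = 2.438, (51.29, 59.91), width = 2 · t* · s/√n = 8.61

The 98% CI is wider by 8.61 - 5.97 = 2.64.
Higher confidence requires a wider interval.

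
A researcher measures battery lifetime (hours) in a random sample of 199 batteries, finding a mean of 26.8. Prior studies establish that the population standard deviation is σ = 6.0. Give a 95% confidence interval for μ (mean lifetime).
(25.97, 27.63)

z-interval (σ known):
z* = 1.960 for 95% confidence

Margin of error = z* · σ/√n = 1.960 · 6.0/√199 = 0.83

CI: (26.8 - 0.83, 26.8 + 0.83) = (25.97, 27.63)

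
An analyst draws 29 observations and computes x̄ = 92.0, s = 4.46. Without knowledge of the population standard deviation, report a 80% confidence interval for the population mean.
(90.91, 93.09)

t-interval (σ unknown):
df = n - 1 = 28
t* = 1.313 for 80% confidence

Margin of error = t* · s/√n = 1.313 · 4.46/√29 = 1.09

CI: (90.91, 93.09)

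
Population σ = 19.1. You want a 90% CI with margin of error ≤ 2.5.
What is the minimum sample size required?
n ≥ 158

For margin E ≤ 2.5:
n ≥ (z* · σ / E)²
n ≥ (1.645 · 19.1 / 2.5)²
n ≥ 157.95

Minimum n = 158 (rounding up)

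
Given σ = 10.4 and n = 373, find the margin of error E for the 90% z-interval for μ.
Margin of error = 0.89

Margin of error = z* · σ/√n
= 1.645 · 10.4/√373
= 1.645 · 10.4/19.3132
= 0.89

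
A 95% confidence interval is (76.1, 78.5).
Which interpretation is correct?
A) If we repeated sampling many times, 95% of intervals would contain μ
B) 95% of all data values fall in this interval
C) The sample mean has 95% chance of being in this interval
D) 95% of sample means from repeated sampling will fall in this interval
A

A) Correct — this is the frequentist long-run coverage interpretation.
B) Wrong — a CI is about the parameter μ, not individual data values.
C) Wrong — x̄ is observed and sits in the interval by construction.
D) Wrong — coverage applies to intervals containing μ, not to future x̄ values.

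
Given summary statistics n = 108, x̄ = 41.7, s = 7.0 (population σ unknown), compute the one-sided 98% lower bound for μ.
μ ≥ 40.30

Lower bound (one-sided):
t* = 2.079 (one-sided for 98%)
Lower bound = x̄ - t* · s/√n = 41.7 - 2.079 · 7.0/√108 = 40.30

We are 98% confident that μ ≥ 40.30.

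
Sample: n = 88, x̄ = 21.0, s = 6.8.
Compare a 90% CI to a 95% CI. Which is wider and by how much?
95% CI is wider by 0.47

df = 87
90% CI: t* = 1.663, (19.79, 22.21), width = 2 · t* · s/√n = 2.41
95% CI: t* = 1.988, (19.56, 22.44), width = 2 · t* · s/√n = 2.88

The 95% CI is wider by 2.88 - 2.41 = 0.47.
Higher confidence requires a wider interval.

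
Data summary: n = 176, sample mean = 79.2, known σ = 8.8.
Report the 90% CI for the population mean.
(78.11, 80.29)

z-interval (σ known):
z* = 1.645 for 90% confidence

Margin of error = z* · σ/√n = 1.645 · 8.8/√176 = 1.09

CI: (79.2 - 1.09, 79.2 + 1.09) = (78.11, 80.29)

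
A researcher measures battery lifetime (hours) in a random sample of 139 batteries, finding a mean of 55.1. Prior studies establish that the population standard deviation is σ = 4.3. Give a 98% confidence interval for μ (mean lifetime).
(54.25, 55.95)

z-interval (σ known):
z* = 2.326 for 98% confidence

Margin of error = z* · σ/√n = 2.326 · 4.3/√139 = 0.85

CI: (55.1 - 0.85, 55.1 + 0.85) = (54.25, 55.95)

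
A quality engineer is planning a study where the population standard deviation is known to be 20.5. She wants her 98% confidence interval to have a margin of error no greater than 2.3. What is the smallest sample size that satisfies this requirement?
n ≥ 430

For margin E ≤ 2.3:
n ≥ (z* · σ / E)²
n ≥ (2.326 · 20.5 / 2.3)²
n ≥ 429.81

Minimum n = 430 (rounding up)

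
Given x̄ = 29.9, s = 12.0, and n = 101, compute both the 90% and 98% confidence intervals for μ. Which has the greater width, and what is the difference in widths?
98% CI is wider by 1.69

df = 100
90% CI: t* = 1.660, (27.92, 31.88), width = 2 · t* · s/√n = 3.96
98% CI: t* = 2.364, (27.08, 32.72), width = 2 · t* · s/√n = 5.65

The 98% CI is wider by 5.65 - 3.96 = 1.69.
Higher confidence requires a wider interval.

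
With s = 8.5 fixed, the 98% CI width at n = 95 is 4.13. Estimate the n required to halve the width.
n ≈ 380

CI width ∝ 1/√n
To reduce width by factor 2, need √n to grow by 2 → need 2² = 4 times as many samples.

Current: n = 95, width = 4.13
New: n = 380, width ≈ 2.04

Width reduced by factor of 4.13/2.04 = 2.02.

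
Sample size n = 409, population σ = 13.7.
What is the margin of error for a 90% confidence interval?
Margin of error = 1.11

Margin of error = z* · σ/√n
= 1.645 · 13.7/√409
= 1.645 · 13.7/20.2237
= 1.11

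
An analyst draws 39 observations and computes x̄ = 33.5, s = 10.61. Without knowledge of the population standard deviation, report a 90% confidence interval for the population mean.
(30.64, 36.36)

t-interval (σ unknown):
df = n - 1 = 38
t* = 1.686 for 90% confidence

Margin of error = t* · s/√n = 1.686 · 10.61/√39 = 2.86

CI: (30.64, 36.36)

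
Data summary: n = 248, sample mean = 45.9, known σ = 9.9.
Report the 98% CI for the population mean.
(44.44, 47.36)

z-interval (σ known):
z* = 2.326 for 98% confidence

Margin of error = z* · σ/√n = 2.326 · 9.9/√248 = 1.46

CI: (45.9 - 1.46, 45.9 + 1.46) = (44.44, 47.36)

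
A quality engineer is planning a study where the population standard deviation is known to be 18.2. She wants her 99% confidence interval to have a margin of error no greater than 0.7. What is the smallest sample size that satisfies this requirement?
n ≥ 4486

For margin E ≤ 0.7:
n ≥ (z* · σ / E)²
n ≥ (2.576 · 18.2 / 0.7)²
n ≥ 4485.78

Minimum n = 4486 (rounding up)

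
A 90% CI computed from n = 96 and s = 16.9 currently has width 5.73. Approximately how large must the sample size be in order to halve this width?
n ≈ 384

CI width ∝ 1/√n
To reduce width by factor 2, need √n to grow by 2 → need 2² = 4 times as many samples.

Current: n = 96, width = 5.73
New: n = 384, width ≈ 2.84

Width reduced by factor of 5.73/2.84 = 2.02.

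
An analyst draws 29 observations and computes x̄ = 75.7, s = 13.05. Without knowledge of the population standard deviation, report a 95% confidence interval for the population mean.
(70.74, 80.66)

t-interval (σ unknown):
df = n - 1 = 28
t* = 2.048 for 95% confidence

Margin of error = t* · s/√n = 2.048 · 13.05/√29 = 4.96

CI: (70.74, 80.66)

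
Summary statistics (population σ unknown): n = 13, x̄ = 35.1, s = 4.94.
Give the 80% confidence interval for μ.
(33.24, 36.96)

t-interval (σ unknown):
df = n - 1 = 12
t* = 1.356 for 80% confidence

Margin of error = t* · s/√n = 1.356 · 4.94/√13 = 1.86

CI: (33.24, 36.96)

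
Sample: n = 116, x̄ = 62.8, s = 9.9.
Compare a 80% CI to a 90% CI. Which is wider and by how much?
90% CI is wider by 0.68

df = 115
80% CI: t* = 1.289, (61.62, 63.98), width = 2 · t* · s/√n = 2.37
90% CI: t* = 1.658, (61.28, 64.32), width = 2 · t* · s/√n = 3.05

The 90% CI is wider by 3.05 - 2.37 = 0.68.
Higher confidence requires a wider interval.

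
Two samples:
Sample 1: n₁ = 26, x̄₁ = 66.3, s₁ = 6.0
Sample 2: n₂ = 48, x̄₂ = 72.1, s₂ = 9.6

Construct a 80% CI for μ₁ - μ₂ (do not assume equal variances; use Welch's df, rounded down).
(-8.15, -3.45)

Difference: x̄₁ - x̄₂ = -5.80
SE = √(s₁²/n₁ + s₂²/n₂) = √(6.0²/26 + 9.6²/48) = 1.8179
df = 70.40 → 70 (Welch–Satterthwaite, rounded down)
t* = 1.294

CI: -5.80 ± 1.294 · 1.8179 = -5.80 ± 2.35 = (-8.15, -3.45)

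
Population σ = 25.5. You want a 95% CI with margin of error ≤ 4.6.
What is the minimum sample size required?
n ≥ 119

For margin E ≤ 4.6:
n ≥ (z* · σ / E)²
n ≥ (1.960 · 25.5 / 4.6)²
n ≥ 118.05

Minimum n = 119 (rounding up)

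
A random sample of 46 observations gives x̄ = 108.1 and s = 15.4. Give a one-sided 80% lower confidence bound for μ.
μ ≥ 106.17

Lower bound (one-sided):
t* = 0.850 (one-sided for 80%)
Lower bound = x̄ - t* · s/√n = 108.1 - 0.850 · 15.4/√46 = 106.17

We are 80% confident that μ ≥ 106.17.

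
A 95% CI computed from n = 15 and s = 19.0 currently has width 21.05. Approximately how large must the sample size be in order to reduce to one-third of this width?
n ≈ 135

CI width ∝ 1/√n
To reduce width by factor 3, need √n to grow by 3 → need 3² = 9 times as many samples.

Current: n = 15, width = 21.05
New: n = 135, width ≈ 6.47

Width reduced by factor of 21.05/6.47 = 3.25.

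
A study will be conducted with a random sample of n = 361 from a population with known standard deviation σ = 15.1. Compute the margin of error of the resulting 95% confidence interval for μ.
Margin of error = 1.56

Margin of error = z* · σ/√n
= 1.960 · 15.1/√361
= 1.960 · 15.1/19.0000
= 1.56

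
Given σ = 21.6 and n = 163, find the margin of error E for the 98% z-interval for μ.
Margin of error = 3.94

Margin of error = z* · σ/√n
= 2.326 · 21.6/√163
= 2.326 · 21.6/12.7671
= 3.94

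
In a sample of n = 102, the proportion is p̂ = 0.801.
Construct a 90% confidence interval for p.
(0.736, 0.866)

Proportion CI:
SE = √(p̂(1-p̂)/n) = √(0.801 · 0.199 / 102) = 0.03953

z* = 1.645
Margin = z* · SE = 1.645 · 0.03953 = 0.0650

CI: 0.801 ± 0.0650 = (0.736, 0.866)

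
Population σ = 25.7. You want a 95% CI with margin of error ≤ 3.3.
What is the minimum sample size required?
n ≥ 233

For margin E ≤ 3.3:
n ≥ (z* · σ / E)²
n ≥ (1.960 · 25.7 / 3.3)²
n ≥ 233.00

Minimum n = 233 (rounding up)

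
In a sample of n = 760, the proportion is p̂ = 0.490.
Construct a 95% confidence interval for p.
(0.454, 0.526)

Proportion CI:
SE = √(p̂(1-p̂)/n) = √(0.490 · 0.510 / 760) = 0.01813

z* = 1.960
Margin = z* · SE = 1.960 · 0.01813 = 0.0355

CI: 0.490 ± 0.0355 = (0.454, 0.526)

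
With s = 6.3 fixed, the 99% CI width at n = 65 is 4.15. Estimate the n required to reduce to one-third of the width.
n ≈ 585

CI width ∝ 1/√n
To reduce width by factor 3, need √n to grow by 3 → need 3² = 9 times as many samples.

Current: n = 65, width = 4.15
New: n = 585, width ≈ 1.35

Width reduced by factor of 4.15/1.35 = 3.07.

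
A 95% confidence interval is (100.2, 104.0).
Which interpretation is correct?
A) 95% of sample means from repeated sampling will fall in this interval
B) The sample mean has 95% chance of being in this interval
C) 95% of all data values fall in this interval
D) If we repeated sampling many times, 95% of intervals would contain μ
D

A) Wrong — coverage applies to intervals containing μ, not to future x̄ values.
B) Wrong — x̄ is observed and sits in the interval by construction.
C) Wrong — a CI is about the parameter μ, not individual data values.
D) Correct — this is the frequentist long-run coverage interpretation.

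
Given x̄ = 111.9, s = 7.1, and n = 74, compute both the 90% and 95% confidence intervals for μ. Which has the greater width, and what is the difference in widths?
95% CI is wider by 0.54

df = 73
90% CI: t* = 1.666, (110.52, 113.28), width = 2 · t* · s/√n = 2.75
95% CI: t* = 1.993, (110.26, 113.54), width = 2 · t* · s/√n = 3.29

The 95% CI is wider by 3.29 - 2.75 = 0.54.
Higher confidence requires a wider interval.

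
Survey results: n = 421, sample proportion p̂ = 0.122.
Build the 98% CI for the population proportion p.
(0.085, 0.159)

Proportion CI:
SE = √(p̂(1-p̂)/n) = √(0.122 · 0.878 / 421) = 0.01595

z* = 2.326
Margin = z* · SE = 2.326 · 0.01595 = 0.0371

CI: 0.122 ± 0.0371 = (0.085, 0.159)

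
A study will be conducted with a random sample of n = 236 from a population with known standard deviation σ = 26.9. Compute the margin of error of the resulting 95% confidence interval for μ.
Margin of error = 3.43

Margin of error = z* · σ/√n
= 1.960 · 26.9/√236
= 1.960 · 26.9/15.3623
= 3.43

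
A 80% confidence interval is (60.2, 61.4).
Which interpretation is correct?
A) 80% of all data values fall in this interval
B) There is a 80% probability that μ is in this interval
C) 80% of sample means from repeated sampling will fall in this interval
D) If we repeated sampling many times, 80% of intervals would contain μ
D

A) Wrong — a CI is about the parameter μ, not individual data values.
B) Wrong — μ is fixed; the randomness lives in the interval, not in μ.
C) Wrong — coverage applies to intervals containing μ, not to future x̄ values.
D) Correct — this is the frequentist long-run coverage interpretation.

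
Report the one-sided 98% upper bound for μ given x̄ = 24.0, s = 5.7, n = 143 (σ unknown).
μ ≤ 24.99

Upper bound (one-sided):
t* = 2.073 (one-sided for 98%)
Upper bound = x̄ + t* · s/√n = 24.0 + 2.073 · 5.7/√143 = 24.99

We are 98% confident that μ ≤ 24.99.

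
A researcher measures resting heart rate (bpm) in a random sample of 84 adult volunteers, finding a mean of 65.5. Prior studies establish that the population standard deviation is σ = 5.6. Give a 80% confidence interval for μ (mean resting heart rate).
(64.72, 66.28)

z-interval (σ known):
z* = 1.282 for 80% confidence

Margin of error = z* · σ/√n = 1.282 · 5.6/√84 = 0.78

CI: (65.5 - 0.78, 65.5 + 0.78) = (64.72, 66.28)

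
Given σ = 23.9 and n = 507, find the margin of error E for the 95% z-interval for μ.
Margin of error = 2.08

Margin of error = z* · σ/√n
= 1.960 · 23.9/√507
= 1.960 · 23.9/22.5167
= 2.08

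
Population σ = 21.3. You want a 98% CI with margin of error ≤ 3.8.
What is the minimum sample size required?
n ≥ 170

For margin E ≤ 3.8:
n ≥ (z* · σ / E)²
n ≥ (2.326 · 21.3 / 3.8)²
n ≥ 169.99

Minimum n = 170 (rounding up)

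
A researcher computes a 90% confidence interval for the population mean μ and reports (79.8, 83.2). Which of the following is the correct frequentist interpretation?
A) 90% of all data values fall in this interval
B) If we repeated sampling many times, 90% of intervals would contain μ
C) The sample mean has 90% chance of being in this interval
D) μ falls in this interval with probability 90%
B

A) Wrong — a CI is about the parameter μ, not individual data values.
B) Correct — this is the frequentist long-run coverage interpretation.
C) Wrong — x̄ is observed and sits in the interval by construction.
D) Wrong — μ is fixed; the randomness lives in the interval, not in μ.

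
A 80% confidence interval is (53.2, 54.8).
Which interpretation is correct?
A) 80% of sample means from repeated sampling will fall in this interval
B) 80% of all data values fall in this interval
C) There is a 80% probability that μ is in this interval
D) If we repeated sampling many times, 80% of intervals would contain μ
D

A) Wrong — coverage applies to intervals containing μ, not to future x̄ values.
B) Wrong — a CI is about the parameter μ, not individual data values.
C) Wrong — μ is fixed; the randomness lives in the interval, not in μ.
D) Correct — this is the frequentist long-run coverage interpretation.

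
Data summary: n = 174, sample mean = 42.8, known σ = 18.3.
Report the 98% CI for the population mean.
(39.57, 46.03)

z-interval (σ known):
z* = 2.326 for 98% confidence

Margin of error = z* · σ/√n = 2.326 · 18.3/√174 = 3.23

CI: (42.8 - 3.23, 42.8 + 3.23) = (39.57, 46.03)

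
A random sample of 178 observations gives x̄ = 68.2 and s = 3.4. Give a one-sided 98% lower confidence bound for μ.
μ ≥ 67.67

Lower bound (one-sided):
t* = 2.069 (one-sided for 98%)
Lower bound = x̄ - t* · s/√n = 68.2 - 2.069 · 3.4/√178 = 67.67

We are 98% confident that μ ≥ 67.67.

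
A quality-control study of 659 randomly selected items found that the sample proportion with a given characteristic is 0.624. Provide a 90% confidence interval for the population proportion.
(0.593, 0.655)

Proportion CI:
SE = √(p̂(1-p̂)/n) = √(0.624 · 0.376 / 659) = 0.01887

z* = 1.645
Margin = z* · SE = 1.645 · 0.01887 = 0.0310

CI: 0.624 ± 0.0310 = (0.593, 0.655)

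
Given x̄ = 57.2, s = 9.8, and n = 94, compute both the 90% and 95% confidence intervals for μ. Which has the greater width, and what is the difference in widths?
95% CI is wider by 0.65

df = 93
90% CI: t* = 1.661, (55.52, 58.88), width = 2 · t* · s/√n = 3.36
95% CI: t* = 1.986, (55.19, 59.21), width = 2 · t* · s/√n = 4.01

The 95% CI is wider by 4.01 - 3.36 = 0.65.
Higher confidence requires a wider interval.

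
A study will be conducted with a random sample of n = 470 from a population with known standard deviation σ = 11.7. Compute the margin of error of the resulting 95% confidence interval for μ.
Margin of error = 1.06

Margin of error = z* · σ/√n
= 1.960 · 11.7/√470
= 1.960 · 11.7/21.6795
= 1.06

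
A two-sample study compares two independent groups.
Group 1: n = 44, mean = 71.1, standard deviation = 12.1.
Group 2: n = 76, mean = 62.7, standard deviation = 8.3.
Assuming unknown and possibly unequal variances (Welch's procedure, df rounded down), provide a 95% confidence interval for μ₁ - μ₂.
(4.29, 12.51)

Difference: x̄₁ - x̄₂ = 8.40
SE = √(s₁²/n₁ + s₂²/n₂) = √(12.1²/44 + 8.3²/76) = 2.0577
df = 66.78 → 66 (Welch–Satterthwaite, rounded down)
t* = 1.997

CI: 8.40 ± 1.997 · 2.0577 = 8.40 ± 4.11 = (4.29, 12.51)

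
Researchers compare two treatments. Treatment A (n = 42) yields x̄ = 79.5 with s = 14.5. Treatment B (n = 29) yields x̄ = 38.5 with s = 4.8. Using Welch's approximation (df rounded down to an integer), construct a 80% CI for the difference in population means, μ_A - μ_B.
(37.87, 44.13)

Difference: x̄₁ - x̄₂ = 41.00
SE = √(s₁²/n₁ + s₂²/n₂) = √(14.5²/42 + 4.8²/29) = 2.4084
df = 53.09 → 53 (Welch–Satterthwaite, rounded down)
t* = 1.298

CI: 41.00 ± 1.298 · 2.4084 = 41.00 ± 3.13 = (37.87, 44.13)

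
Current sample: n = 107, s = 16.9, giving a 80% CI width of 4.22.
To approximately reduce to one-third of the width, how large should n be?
n ≈ 963

CI width ∝ 1/√n
To reduce width by factor 3, need √n to grow by 3 → need 3² = 9 times as many samples.

Current: n = 107, width = 4.22
New: n = 963, width ≈ 1.40

Width reduced by factor of 4.22/1.40 = 3.01.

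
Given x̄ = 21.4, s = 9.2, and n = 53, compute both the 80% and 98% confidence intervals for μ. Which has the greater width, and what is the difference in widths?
98% CI is wider by 2.79

df = 52
80% CI: t* = 1.298, (19.76, 23.04), width = 2 · t* · s/√n = 3.28
98% CI: t* = 2.400, (18.37, 24.43), width = 2 · t* · s/√n = 6.07

The 98% CI is wider by 6.07 - 3.28 = 2.79.
Higher confidence requires a wider interval.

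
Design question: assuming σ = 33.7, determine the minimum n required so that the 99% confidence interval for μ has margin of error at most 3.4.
n ≥ 652

For margin E ≤ 3.4:
n ≥ (z* · σ / E)²
n ≥ (2.576 · 33.7 / 3.4)²
n ≥ 651.92

Minimum n = 652 (rounding up)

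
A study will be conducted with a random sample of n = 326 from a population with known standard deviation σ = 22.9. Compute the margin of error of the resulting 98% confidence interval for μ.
Margin of error = 2.95

Margin of error = z* · σ/√n
= 2.326 · 22.9/√326
= 2.326 · 22.9/18.0555
= 2.95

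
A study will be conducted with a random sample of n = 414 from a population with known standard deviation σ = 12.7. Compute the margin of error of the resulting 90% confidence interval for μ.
Margin of error = 1.03

Margin of error = z* · σ/√n
= 1.645 · 12.7/√414
= 1.645 · 12.7/20.3470
= 1.03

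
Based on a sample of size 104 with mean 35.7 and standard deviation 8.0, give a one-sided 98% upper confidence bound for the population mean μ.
μ ≤ 37.33

Upper bound (one-sided):
t* = 2.080 (one-sided for 98%)
Upper bound = x̄ + t* · s/√n = 35.7 + 2.080 · 8.0/√104 = 37.33

We are 98% confident that μ ≤ 37.33.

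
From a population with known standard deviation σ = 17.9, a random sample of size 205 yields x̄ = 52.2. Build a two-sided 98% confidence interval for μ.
(49.29, 55.11)

z-interval (σ known):
z* = 2.326 for 98% confidence

Margin of error = z* · σ/√n = 2.326 · 17.9/√205 = 2.91

CI: (52.2 - 2.91, 52.2 + 2.91) = (49.29, 55.11)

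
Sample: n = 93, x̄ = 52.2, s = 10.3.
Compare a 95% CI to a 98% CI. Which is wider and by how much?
98% CI is wider by 0.82

df = 92
95% CI: t* = 1.986, (50.08, 54.32), width = 2 · t* · s/√n = 4.24
98% CI: t* = 2.368, (49.67, 54.73), width = 2 · t* · s/√n = 5.06

The 98% CI is wider by 5.06 - 4.24 = 0.82.
Higher confidence requires a wider interval.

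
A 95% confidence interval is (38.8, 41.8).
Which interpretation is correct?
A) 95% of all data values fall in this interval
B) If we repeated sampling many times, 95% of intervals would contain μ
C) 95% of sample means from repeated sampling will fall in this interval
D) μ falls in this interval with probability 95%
B

A) Wrong — a CI is about the parameter μ, not individual data values.
B) Correct — this is the frequentist long-run coverage interpretation.
C) Wrong — coverage applies to intervals containing μ, not to future x̄ values.
D) Wrong — μ is fixed; the randomness lives in the interval, not in μ.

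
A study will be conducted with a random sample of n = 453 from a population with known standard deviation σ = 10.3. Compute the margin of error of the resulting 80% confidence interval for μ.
Margin of error = 0.62

Margin of error = z* · σ/√n
= 1.282 · 10.3/√453
= 1.282 · 10.3/21.2838
= 0.62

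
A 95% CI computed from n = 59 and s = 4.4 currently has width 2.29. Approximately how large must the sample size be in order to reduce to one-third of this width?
n ≈ 531

CI width ∝ 1/√n
To reduce width by factor 3, need √n to grow by 3 → need 3² = 9 times as many samples.

Current: n = 59, width = 2.29
New: n = 531, width ≈ 0.75

Width reduced by factor of 2.29/0.75 = 3.05.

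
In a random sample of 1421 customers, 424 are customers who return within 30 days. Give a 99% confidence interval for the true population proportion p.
(0.267, 0.330)

Proportion CI:
p̂ = 424/1421 = 0.29838
SE = √(p̂(1-p̂)/n) = √(0.29838 · 0.70162 / 1421) = 0.01214

z* = 2.576
Margin = z* · SE = 2.576 · 0.01214 = 0.0313

CI: 0.29838 ± 0.0313 = (0.267, 0.330)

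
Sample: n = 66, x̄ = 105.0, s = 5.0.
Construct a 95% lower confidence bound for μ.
μ ≥ 103.97

Lower bound (one-sided):
t* = 1.669 (one-sided for 95%)
Lower bound = x̄ - t* · s/√n = 105.0 - 1.669 · 5.0/√66 = 103.97

We are 95% confident that μ ≥ 103.97.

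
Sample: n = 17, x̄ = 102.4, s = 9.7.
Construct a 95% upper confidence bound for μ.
μ ≤ 106.51

Upper bound (one-sided):
t* = 1.746 (one-sided for 95%)
Upper bound = x̄ + t* · s/√n = 102.4 + 1.746 · 9.7/√17 = 106.51

We are 95% confident that μ ≤ 106.51.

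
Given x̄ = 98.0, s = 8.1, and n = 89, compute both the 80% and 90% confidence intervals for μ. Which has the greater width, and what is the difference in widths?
90% CI is wider by 0.63

df = 88
80% CI: t* = 1.291, (96.89, 99.11), width = 2 · t* · s/√n = 2.22
90% CI: t* = 1.662, (96.57, 99.43), width = 2 · t* · s/√n = 2.85

The 90% CI is wider by 2.85 - 2.22 = 0.63.
Higher confidence requires a wider interval.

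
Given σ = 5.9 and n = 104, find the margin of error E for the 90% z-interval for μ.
Margin of error = 0.95

Margin of error = z* · σ/√n
= 1.645 · 5.9/√104
= 1.645 · 5.9/10.1980
= 0.95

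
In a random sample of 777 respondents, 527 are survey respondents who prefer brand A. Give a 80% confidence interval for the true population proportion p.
(0.657, 0.700)

Proportion CI:
p̂ = 527/777 = 0.67825
SE = √(p̂(1-p̂)/n) = √(0.67825 · 0.32175 / 777) = 0.01676

z* = 1.282
Margin = z* · SE = 1.282 · 0.01676 = 0.0215

CI: 0.67825 ± 0.0215 = (0.657, 0.700)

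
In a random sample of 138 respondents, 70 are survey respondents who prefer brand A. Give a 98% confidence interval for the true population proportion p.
(0.408, 0.606)

Proportion CI:
p̂ = 70/138 = 0.50725
SE = √(p̂(1-p̂)/n) = √(0.50725 · 0.49275 / 138) = 0.04256

z* = 2.326
Margin = z* · SE = 2.326 · 0.04256 = 0.0990

CI: 0.50725 ± 0.0990 = (0.408, 0.606)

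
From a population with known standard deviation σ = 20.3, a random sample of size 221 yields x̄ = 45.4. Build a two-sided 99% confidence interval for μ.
(41.88, 48.92)

z-interval (σ known):
z* = 2.576 for 99% confidence

Margin of error = z* · σ/√n = 2.576 · 20.3/√221 = 3.52

CI: (45.4 - 3.52, 45.4 + 3.52) = (41.88, 48.92)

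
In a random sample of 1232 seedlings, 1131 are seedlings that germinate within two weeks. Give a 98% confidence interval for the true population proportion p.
(0.900, 0.936)

Proportion CI:
p̂ = 1131/1232 = 0.91802
SE = √(p̂(1-p̂)/n) = √(0.91802 · 0.08198 / 1232) = 0.00782

z* = 2.326
Margin = z* · SE = 2.326 · 0.00782 = 0.0182

CI: 0.91802 ± 0.0182 = (0.900, 0.936)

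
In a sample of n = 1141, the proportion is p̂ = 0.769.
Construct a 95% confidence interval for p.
(0.745, 0.793)

Proportion CI:
SE = √(p̂(1-p̂)/n) = √(0.769 · 0.231 / 1141) = 0.01248

z* = 1.960
Margin = z* · SE = 1.960 · 0.01248 = 0.0245

CI: 0.769 ± 0.0245 = (0.745, 0.793)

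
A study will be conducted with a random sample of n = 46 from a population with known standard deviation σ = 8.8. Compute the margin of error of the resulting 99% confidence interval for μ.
Margin of error = 3.34

Margin of error = z* · σ/√n
= 2.576 · 8.8/√46
= 2.576 · 8.8/6.7823
= 3.34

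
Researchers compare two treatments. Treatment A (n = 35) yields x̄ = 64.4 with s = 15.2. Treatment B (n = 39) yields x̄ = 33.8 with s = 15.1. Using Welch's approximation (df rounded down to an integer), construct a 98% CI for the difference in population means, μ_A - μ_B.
(22.20, 39.00)

Difference: x̄₁ - x̄₂ = 30.60
SE = √(s₁²/n₁ + s₂²/n₂) = √(15.2²/35 + 15.1²/39) = 3.5281
df = 71.04 → 71 (Welch–Satterthwaite, rounded down)
t* = 2.380

CI: 30.60 ± 2.380 · 3.5281 = 30.60 ± 8.40 = (22.20, 39.00)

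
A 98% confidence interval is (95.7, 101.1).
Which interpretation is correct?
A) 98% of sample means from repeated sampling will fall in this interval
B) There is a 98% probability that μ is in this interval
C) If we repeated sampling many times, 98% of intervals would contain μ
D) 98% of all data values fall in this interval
C

A) Wrong — coverage applies to intervals containing μ, not to future x̄ values.
B) Wrong — μ is fixed; the randomness lives in the interval, not in μ.
C) Correct — this is the frequentist long-run coverage interpretation.
D) Wrong — a CI is about the parameter μ, not individual data values.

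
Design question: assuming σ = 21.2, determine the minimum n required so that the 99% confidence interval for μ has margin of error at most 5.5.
n ≥ 99

For margin E ≤ 5.5:
n ≥ (z* · σ / E)²
n ≥ (2.576 · 21.2 / 5.5)²
n ≥ 98.59

Minimum n = 99 (rounding up)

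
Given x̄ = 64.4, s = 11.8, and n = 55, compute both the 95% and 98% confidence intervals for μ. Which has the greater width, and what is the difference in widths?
98% CI is wider by 1.25

df = 54
95% CI: t* = 2.005, (61.21, 67.59), width = 2 · t* · s/√n = 6.38
98% CI: t* = 2.397, (60.59, 68.21), width = 2 · t* · s/√n = 7.63

The 98% CI is wider by 7.63 - 6.38 = 1.25.
Higher confidence requires a wider interval.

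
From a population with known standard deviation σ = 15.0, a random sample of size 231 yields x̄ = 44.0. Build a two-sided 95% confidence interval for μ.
(42.07, 45.93)

z-interval (σ known):
z* = 1.960 for 95% confidence

Margin of error = z* · σ/√n = 1.960 · 15.0/√231 = 1.93

CI: (44.0 - 1.93, 44.0 + 1.93) = (42.07, 45.93)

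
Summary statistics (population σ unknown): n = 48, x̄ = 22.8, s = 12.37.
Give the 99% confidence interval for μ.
(18.01, 27.59)

t-interval (σ unknown):
df = n - 1 = 47
t* = 2.685 for 99% confidence

Margin of error = t* · s/√n = 2.685 · 12.37/√48 = 4.79

CI: (18.01, 27.59)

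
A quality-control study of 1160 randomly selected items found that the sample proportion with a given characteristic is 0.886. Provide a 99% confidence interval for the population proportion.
(0.862, 0.910)

Proportion CI:
SE = √(p̂(1-p̂)/n) = √(0.886 · 0.114 / 1160) = 0.00933

z* = 2.576
Margin = z* · SE = 2.576 · 0.00933 = 0.0240

CI: 0.886 ± 0.0240 = (0.862, 0.910)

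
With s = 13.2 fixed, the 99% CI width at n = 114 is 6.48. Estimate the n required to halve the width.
n ≈ 456

CI width ∝ 1/√n
To reduce width by factor 2, need √n to grow by 2 → need 2² = 4 times as many samples.

Current: n = 114, width = 6.48
New: n = 456, width ≈ 3.20

Width reduced by factor of 6.48/3.20 = 2.02.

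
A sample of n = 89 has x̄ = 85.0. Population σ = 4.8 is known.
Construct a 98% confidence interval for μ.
(83.82, 86.18)

z-interval (σ known):
z* = 2.326 for 98% confidence

Margin of error = z* · σ/√n = 2.326 · 4.8/√89 = 1.18

CI: (85.0 - 1.18, 85.0 + 1.18) = (83.82, 86.18)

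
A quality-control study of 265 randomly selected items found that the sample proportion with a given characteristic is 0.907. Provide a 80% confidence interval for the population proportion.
(0.884, 0.930)

Proportion CI:
SE = √(p̂(1-p̂)/n) = √(0.907 · 0.093 / 265) = 0.01784

z* = 1.282
Margin = z* · SE = 1.282 · 0.01784 = 0.0229

CI: 0.907 ± 0.0229 = (0.884, 0.930)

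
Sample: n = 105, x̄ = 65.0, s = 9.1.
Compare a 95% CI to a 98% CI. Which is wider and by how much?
98% CI is wider by 0.68

df = 104
95% CI: t* = 1.983, (63.24, 66.76), width = 2 · t* · s/√n = 3.52
98% CI: t* = 2.363, (62.90, 67.10), width = 2 · t* · s/√n = 4.20

The 98% CI is wider by 4.20 - 3.52 = 0.68.
Higher confidence requires a wider interval.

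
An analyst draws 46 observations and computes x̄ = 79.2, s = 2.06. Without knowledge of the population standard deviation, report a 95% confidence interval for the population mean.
(78.59, 79.81)

t-interval (σ unknown):
df = n - 1 = 45
t* = 2.014 for 95% confidence

Margin of error = t* · s/√n = 2.014 · 2.06/√46 = 0.61

CI: (78.59, 79.81)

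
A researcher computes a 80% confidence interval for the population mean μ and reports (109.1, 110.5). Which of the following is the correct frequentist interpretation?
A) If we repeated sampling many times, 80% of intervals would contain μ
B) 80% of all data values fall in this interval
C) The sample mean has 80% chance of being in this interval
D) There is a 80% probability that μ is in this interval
A

A) Correct — this is the frequentist long-run coverage interpretation.
B) Wrong — a CI is about the parameter μ, not individual data values.
C) Wrong — x̄ is observed and sits in the interval by construction.
D) Wrong — μ is fixed; the randomness lives in the interval, not in μ.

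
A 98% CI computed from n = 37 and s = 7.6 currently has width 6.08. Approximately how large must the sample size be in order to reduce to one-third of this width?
n ≈ 333

CI width ∝ 1/√n
To reduce width by factor 3, need √n to grow by 3 → need 3² = 9 times as many samples.

Current: n = 37, width = 6.08
New: n = 333, width ≈ 1.95

Width reduced by factor of 6.08/1.95 = 3.12.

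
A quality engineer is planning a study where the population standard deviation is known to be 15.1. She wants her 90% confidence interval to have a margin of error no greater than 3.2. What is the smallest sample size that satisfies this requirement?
n ≥ 61

For margin E ≤ 3.2:
n ≥ (z* · σ / E)²
n ≥ (1.645 · 15.1 / 3.2)²
n ≥ 60.25

Minimum n = 61 (rounding up)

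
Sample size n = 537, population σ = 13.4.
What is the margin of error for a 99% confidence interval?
Margin of error = 1.49

Margin of error = z* · σ/√n
= 2.576 · 13.4/√537
= 2.576 · 13.4/23.1733
= 1.49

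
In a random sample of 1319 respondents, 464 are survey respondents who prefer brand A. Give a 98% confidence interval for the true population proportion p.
(0.321, 0.382)

Proportion CI:
p̂ = 464/1319 = 0.35178
SE = √(p̂(1-p̂)/n) = √(0.35178 · 0.64822 / 1319) = 0.01315

z* = 2.326
Margin = z* · SE = 2.326 · 0.01315 = 0.0306

CI: 0.35178 ± 0.0306 = (0.321, 0.382)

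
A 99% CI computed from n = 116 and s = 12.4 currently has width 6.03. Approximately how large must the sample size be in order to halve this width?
n ≈ 464

CI width ∝ 1/√n
To reduce width by factor 2, need √n to grow by 2 → need 2² = 4 times as many samples.

Current: n = 116, width = 6.03
New: n = 464, width ≈ 2.98

Width reduced by factor of 6.03/2.98 = 2.02.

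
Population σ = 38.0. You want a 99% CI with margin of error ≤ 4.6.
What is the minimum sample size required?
n ≥ 453

For margin E ≤ 4.6:
n ≥ (z* · σ / E)²
n ≥ (2.576 · 38.0 / 4.6)²
n ≥ 452.84

Minimum n = 453 (rounding up)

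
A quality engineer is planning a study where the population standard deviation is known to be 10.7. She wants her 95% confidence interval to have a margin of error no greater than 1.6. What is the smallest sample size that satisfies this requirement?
n ≥ 172

For margin E ≤ 1.6:
n ≥ (z* · σ / E)²
n ≥ (1.960 · 10.7 / 1.6)²
n ≥ 171.81

Minimum n = 172 (rounding up)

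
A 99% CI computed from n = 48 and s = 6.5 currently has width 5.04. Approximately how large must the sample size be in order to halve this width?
n ≈ 192

CI width ∝ 1/√n
To reduce width by factor 2, need √n to grow by 2 → need 2² = 4 times as many samples.

Current: n = 48, width = 5.04
New: n = 192, width ≈ 2.44

Width reduced by factor of 5.04/2.44 = 2.07.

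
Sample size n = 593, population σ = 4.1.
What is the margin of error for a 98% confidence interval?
Margin of error = 0.39

Margin of error = z* · σ/√n
= 2.326 · 4.1/√593
= 2.326 · 4.1/24.3516
= 0.39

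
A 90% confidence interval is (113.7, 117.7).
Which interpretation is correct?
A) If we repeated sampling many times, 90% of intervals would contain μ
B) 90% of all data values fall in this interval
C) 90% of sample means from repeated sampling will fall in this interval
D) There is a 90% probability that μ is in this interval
A

A) Correct — this is the frequentist long-run coverage interpretation.
B) Wrong — a CI is about the parameter μ, not individual data values.
C) Wrong — coverage applies to intervals containing μ, not to future x̄ values.
D) Wrong — μ is fixed; the randomness lives in the interval, not in μ.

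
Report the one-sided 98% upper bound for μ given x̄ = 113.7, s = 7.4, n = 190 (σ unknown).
μ ≤ 114.81

Upper bound (one-sided):
t* = 2.068 (one-sided for 98%)
Upper bound = x̄ + t* · s/√n = 113.7 + 2.068 · 7.4/√190 = 114.81

We are 98% confident that μ ≤ 114.81.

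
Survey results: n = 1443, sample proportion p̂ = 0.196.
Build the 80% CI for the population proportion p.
(0.183, 0.209)

Proportion CI:
SE = √(p̂(1-p̂)/n) = √(0.196 · 0.804 / 1443) = 0.01045

z* = 1.282
Margin = z* · SE = 1.282 · 0.01045 = 0.0134

CI: 0.196 ± 0.0134 = (0.183, 0.209)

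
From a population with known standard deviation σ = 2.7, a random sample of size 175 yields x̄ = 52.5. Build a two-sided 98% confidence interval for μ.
(52.03, 52.97)

z-interval (σ known):
z* = 2.326 for 98% confidence

Margin of error = z* · σ/√n = 2.326 · 2.7/√175 = 0.47

CI: (52.5 - 0.47, 52.5 + 0.47) = (52.03, 52.97)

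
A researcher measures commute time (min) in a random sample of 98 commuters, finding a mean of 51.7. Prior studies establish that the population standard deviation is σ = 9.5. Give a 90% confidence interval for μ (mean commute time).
(50.12, 53.28)

z-interval (σ known):
z* = 1.645 for 90% confidence

Margin of error = z* · σ/√n = 1.645 · 9.5/√98 = 1.58

CI: (51.7 - 1.58, 51.7 + 1.58) = (50.12, 53.28)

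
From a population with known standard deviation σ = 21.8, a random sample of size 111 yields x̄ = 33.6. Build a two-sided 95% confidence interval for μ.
(29.54, 37.66)

z-interval (σ known):
z* = 1.960 for 95% confidence

Margin of error = z* · σ/√n = 1.960 · 21.8/√111 = 4.06

CI: (33.6 - 4.06, 33.6 + 4.06) = (29.54, 37.66)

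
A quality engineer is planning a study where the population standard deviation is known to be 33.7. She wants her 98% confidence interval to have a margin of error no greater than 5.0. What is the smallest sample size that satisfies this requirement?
n ≥ 246

For margin E ≤ 5.0:
n ≥ (z* · σ / E)²
n ≥ (2.326 · 33.7 / 5.0)²
n ≥ 245.78

Minimum n = 246 (rounding up)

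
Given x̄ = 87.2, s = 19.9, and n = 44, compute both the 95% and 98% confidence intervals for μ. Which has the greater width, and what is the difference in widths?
98% CI is wider by 2.40

df = 43
95% CI: t* = 2.017, (81.15, 93.25), width = 2 · t* · s/√n = 12.10
98% CI: t* = 2.416, (79.95, 94.45), width = 2 · t* · s/√n = 14.50

The 98% CI is wider by 14.50 - 12.10 = 2.40.
Higher confidence requires a wider interval.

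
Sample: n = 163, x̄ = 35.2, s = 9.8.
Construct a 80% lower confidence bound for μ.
μ ≥ 34.55

Lower bound (one-sided):
t* = 0.844 (one-sided for 80%)
Lower bound = x̄ - t* · s/√n = 35.2 - 0.844 · 9.8/√163 = 34.55

We are 80% confident that μ ≥ 34.55.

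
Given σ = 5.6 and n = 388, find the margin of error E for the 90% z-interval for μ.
Margin of error = 0.47

Margin of error = z* · σ/√n
= 1.645 · 5.6/√388
= 1.645 · 5.6/19.6977
= 0.47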